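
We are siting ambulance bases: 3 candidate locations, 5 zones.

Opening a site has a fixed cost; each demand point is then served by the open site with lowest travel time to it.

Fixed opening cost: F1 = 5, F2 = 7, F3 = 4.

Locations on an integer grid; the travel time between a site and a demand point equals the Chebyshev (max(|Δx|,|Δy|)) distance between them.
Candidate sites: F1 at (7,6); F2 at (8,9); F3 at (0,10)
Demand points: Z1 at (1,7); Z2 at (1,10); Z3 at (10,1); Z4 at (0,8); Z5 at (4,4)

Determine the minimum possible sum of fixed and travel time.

Open {F1, F3}: assign each demand point to its cheapest open site.
  Z1→F3 3, Z2→F3 1, Z3→F1 5, Z4→F3 2, Z5→F1 3
  travel time 14, fixed 9 → total 23.
Compare {F3}: travel time 22 + fixed 4 = 26.
Compare {F2, F3}: travel time 19 + fixed 11 = 30.
Compare {F1, F2, F3}: travel time 14 + fixed 16 = 30.
All other subsets cost ≥ 26. Minimum total cost: 23.

23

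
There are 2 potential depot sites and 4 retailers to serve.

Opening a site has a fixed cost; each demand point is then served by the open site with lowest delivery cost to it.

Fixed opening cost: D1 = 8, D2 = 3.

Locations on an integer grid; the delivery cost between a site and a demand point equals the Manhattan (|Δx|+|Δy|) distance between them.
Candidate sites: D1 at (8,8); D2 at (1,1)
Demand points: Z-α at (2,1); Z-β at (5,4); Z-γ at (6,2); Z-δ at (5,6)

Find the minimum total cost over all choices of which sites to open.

26

Open {D2}: assign each demand point to its cheapest open site.
  Z-α→D2 1, Z-β→D2 7, Z-γ→D2 6, Z-δ→D2 9
  delivery cost 23, fixed 3 → total 26.
Compare {D1, D2}: delivery cost 19 + fixed 11 = 30.
Compare {D1}: delivery cost 33 + fixed 8 = 41.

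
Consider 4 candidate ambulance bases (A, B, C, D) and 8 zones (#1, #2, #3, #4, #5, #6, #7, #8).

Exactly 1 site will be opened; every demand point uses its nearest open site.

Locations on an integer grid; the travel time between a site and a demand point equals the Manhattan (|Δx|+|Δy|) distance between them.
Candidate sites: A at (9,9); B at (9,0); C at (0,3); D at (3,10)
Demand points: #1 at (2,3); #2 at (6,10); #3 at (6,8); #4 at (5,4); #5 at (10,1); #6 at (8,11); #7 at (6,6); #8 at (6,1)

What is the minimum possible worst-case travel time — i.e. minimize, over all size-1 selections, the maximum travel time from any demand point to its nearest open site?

Open {A}.
  Farthest demand point is #1 at travel time 13 (to A); all others are ≤ 13.
With {B} the worst case is 13.
With {C} the worst case is 16.
No size-1 selection achieves below 13.

13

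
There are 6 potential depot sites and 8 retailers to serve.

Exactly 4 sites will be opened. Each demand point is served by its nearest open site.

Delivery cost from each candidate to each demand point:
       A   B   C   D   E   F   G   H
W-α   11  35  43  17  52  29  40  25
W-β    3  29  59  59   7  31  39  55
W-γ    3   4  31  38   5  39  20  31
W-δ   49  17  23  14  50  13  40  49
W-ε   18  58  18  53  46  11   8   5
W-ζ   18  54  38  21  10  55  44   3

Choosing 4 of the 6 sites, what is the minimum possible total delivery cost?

66

Open {W-γ, W-δ, W-ε, W-ζ}.
  A→W-γ 3, B→W-γ 4, C→W-ε 18, D→W-δ 14, E→W-γ 5, F→W-ε 11, G→W-ε 8, H→W-ζ 3  ⇒ total 66.
Compare {W-α, W-γ, W-δ, W-ε}: total 68.
Compare {W-β, W-γ, W-δ, W-ε}: total 68.
No size-4 selection does better; minimum is 66.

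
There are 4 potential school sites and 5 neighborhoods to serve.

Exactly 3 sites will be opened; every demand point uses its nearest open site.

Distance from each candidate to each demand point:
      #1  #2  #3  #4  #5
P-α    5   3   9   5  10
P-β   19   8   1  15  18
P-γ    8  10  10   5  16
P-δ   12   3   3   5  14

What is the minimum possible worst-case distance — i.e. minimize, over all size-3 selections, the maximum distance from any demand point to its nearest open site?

Open {P-α, P-β, P-γ}.
  Farthest demand point is #5 at distance 10 (to P-α); all others are ≤ 10.
With {P-α, P-β, P-δ} the worst case is 10.
With {P-α, P-γ, P-δ} the worst case is 10.
No size-3 selection achieves below 10.

10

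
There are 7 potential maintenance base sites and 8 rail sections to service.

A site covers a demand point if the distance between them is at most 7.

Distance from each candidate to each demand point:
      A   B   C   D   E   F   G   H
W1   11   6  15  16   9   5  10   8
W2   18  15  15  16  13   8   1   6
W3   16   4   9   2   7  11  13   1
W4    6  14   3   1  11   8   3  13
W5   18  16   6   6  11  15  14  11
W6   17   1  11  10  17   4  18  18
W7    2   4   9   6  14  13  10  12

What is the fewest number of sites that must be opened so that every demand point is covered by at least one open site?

3

Coverage sets (demand points within 7 of each site):
  W1: {B, F}
  W2: {G, H}
  W3: {B, D, E, H}
  W4: {A, C, D, G}
  W5: {C, D}
  W6: {B, F}
  W7: {A, B, D}
No 2 sites suffice: every size-2 union leaves at least one demand point uncovered.
But {W1, W3, W4} covers everything, so the minimum is 3.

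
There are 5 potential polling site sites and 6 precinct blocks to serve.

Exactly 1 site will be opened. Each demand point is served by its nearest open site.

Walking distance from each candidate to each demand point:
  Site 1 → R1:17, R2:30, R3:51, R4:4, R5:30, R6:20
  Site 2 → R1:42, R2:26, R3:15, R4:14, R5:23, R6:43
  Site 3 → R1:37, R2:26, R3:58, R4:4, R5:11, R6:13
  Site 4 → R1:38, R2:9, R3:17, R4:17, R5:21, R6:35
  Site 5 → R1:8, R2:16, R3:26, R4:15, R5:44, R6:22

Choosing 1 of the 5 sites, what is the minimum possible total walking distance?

131

Open {Site 5}.
  R1→Site 5 8, R2→Site 5 16, R3→Site 5 26, R4→Site 5 15, R5→Site 5 44, R6→Site 5 22  ⇒ total 131.
Compare {Site 4}: total 137.
Compare {Site 3}: total 149.
No size-1 selection does better; minimum is 131.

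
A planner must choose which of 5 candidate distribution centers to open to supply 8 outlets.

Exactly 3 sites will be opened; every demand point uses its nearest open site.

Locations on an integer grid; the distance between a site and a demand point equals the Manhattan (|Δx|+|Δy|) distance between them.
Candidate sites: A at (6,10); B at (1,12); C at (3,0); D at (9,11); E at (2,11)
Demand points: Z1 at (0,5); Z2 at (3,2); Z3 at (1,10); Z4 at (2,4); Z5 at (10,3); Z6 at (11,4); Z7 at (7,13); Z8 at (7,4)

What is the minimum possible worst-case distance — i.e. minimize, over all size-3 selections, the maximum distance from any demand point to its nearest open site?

9

Open {A, C, D}.
  Farthest demand point is Z5 at distance 9 (to D); all others are ≤ 9.
With {B, C, D} the worst case is 9.
With {C, D, E} the worst case is 9.
No size-3 selection achieves below 9.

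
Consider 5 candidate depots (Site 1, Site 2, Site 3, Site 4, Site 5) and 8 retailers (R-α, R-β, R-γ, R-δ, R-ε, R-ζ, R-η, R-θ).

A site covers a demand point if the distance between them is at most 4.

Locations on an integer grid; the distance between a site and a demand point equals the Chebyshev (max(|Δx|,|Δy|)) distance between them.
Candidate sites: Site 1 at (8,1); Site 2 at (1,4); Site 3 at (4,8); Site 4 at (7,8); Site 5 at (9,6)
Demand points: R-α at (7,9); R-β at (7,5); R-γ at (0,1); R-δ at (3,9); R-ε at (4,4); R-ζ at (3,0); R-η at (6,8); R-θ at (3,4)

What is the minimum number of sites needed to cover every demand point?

Coverage sets (demand points within 4 of each site):
  Site 1: {R-β, R-ε}
  Site 2: {R-γ, R-ε, R-ζ, R-θ}
  Site 3: {R-α, R-β, R-δ, R-ε, R-η, R-θ}
  Site 4: {R-α, R-β, R-δ, R-ε, R-η, R-θ}
  Site 5: {R-α, R-β, R-η}
No single site covers all 8 demand points.
But {Site 2, Site 3} covers everything, so the minimum is 2.

2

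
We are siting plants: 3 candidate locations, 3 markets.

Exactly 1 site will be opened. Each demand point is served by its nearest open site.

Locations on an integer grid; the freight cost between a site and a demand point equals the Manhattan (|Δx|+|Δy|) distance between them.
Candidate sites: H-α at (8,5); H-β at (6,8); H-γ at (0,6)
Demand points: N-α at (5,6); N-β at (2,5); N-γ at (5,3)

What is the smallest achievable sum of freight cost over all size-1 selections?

15

Open {H-α}.
  N-α→H-α 4, N-β→H-α 6, N-γ→H-α 5  ⇒ total 15.
Compare {H-β}: total 16.
Compare {H-γ}: total 16.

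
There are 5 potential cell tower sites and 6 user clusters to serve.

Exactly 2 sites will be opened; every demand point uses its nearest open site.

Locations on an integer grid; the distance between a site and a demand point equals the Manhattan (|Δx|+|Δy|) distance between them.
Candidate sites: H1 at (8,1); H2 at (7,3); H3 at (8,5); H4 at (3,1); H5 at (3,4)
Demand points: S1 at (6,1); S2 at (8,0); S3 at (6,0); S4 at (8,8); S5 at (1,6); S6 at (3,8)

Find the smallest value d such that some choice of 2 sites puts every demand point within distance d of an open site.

Open {H2, H5}.
  Farthest demand point is S4 at distance 6 (to H2); all others are ≤ 6.
With {H1, H4} the worst case is 7.
With {H1, H5} the worst case is 7.
No size-2 selection achieves below 6.

6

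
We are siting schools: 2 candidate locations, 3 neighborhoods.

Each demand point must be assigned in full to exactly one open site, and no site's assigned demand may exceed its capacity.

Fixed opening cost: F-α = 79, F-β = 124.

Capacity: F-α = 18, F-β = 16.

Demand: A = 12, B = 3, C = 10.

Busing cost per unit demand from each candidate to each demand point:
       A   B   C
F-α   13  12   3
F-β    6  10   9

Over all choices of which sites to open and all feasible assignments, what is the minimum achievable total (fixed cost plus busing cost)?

335

Open {F-α, F-β}; cheapest assignment that respects the capacities:
  F-α (cap 18, load 10): C — cost 10×3 = 30
  F-β (cap 16, load 15): A, B — cost 12×6 + 3×10 = 102
  Shipping 132, fixed 203 → total 335.
  Any other capacity-feasible assignment to {F-α, F-β} ships for at least 132.
Total demand is 25 and no other set of sites has combined capacity ≥ 25, so {F-α, F-β} is the only feasible choice of open sites. Minimum: 335.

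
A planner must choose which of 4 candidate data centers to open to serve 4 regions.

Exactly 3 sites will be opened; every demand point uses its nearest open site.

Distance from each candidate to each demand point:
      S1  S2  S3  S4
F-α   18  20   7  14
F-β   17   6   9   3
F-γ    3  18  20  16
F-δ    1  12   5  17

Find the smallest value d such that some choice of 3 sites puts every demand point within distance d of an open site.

6

Open {F-α, F-β, F-δ}.
  Farthest demand point is S2 at distance 6 (to F-β); all others are ≤ 6.
With {F-β, F-γ, F-δ} the worst case is 6.
With {F-α, F-β, F-γ} the worst case is 7.
No size-3 selection achieves below 6.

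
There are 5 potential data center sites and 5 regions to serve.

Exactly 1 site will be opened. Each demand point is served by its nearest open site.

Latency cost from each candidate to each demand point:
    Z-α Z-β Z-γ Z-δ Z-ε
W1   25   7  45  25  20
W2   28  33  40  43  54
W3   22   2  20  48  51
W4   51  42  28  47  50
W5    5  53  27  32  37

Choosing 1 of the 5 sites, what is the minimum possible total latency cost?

Open {W1}.
  Z-α→W1 25, Z-β→W1 7, Z-γ→W1 45, Z-δ→W1 25, Z-ε→W1 20  ⇒ total 122.
Compare {W3}: total 143.
Compare {W5}: total 154.
No size-1 selection does better; minimum is 122.

122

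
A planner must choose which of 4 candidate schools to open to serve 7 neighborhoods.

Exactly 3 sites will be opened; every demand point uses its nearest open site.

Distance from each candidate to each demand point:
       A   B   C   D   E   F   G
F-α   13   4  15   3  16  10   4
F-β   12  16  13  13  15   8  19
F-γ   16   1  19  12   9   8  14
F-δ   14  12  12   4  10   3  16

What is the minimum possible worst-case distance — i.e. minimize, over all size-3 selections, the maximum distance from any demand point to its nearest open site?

12

Open {F-α, F-β, F-δ}.
  Farthest demand point is A at distance 12 (to F-β); all others are ≤ 12.
With {F-α, F-β, F-γ} the worst case is 13.
With {F-α, F-γ, F-δ} the worst case is 13.
No size-3 selection achieves below 12.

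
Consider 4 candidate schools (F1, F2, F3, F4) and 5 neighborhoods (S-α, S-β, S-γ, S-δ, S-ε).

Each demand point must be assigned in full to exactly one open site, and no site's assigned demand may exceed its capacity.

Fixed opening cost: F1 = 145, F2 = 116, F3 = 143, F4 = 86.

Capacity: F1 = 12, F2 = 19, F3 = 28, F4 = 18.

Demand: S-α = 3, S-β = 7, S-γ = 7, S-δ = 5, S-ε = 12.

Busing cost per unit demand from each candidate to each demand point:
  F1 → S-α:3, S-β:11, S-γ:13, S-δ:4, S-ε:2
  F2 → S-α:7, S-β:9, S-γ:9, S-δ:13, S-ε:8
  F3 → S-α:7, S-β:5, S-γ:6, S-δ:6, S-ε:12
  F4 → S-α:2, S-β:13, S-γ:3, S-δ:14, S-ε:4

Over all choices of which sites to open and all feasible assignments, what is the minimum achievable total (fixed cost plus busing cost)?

390

Open {F3, F4}; cheapest assignment that respects the capacities:
  F3 (cap 28, load 19): S-β, S-γ, S-δ — cost 7×5 + 7×6 + 5×6 = 107
  F4 (cap 18, load 15): S-α, S-ε — cost 3×2 + 12×4 = 54
  Shipping 161, fixed 229 → total 390.
  Any other capacity-feasible assignment to {F3, F4} ships for at least 161.
Compare {F1, F3}: its best feasible assignment gives total 440.
Compare {F2, F4}: its best feasible assignment gives total 447.
Every other set of open sites that can feasibly serve all demand totals ≥ 440 even under its best assignment. Minimum: 390.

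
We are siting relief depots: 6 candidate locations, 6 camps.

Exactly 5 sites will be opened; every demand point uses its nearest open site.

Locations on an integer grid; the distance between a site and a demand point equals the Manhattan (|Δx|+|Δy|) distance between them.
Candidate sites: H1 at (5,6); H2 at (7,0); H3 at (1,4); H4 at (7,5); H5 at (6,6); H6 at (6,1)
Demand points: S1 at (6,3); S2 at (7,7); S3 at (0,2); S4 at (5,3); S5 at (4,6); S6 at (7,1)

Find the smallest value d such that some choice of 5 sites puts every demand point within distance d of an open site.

Open {H1, H2, H3, H4, H5}.
  Farthest demand point is S1 at distance 3 (to H4); all others are ≤ 3.
With {H1, H2, H3, H4, H6} the worst case is 3.
With {H1, H2, H3, H5, H6} the worst case is 3.
No size-5 selection achieves below 3.

3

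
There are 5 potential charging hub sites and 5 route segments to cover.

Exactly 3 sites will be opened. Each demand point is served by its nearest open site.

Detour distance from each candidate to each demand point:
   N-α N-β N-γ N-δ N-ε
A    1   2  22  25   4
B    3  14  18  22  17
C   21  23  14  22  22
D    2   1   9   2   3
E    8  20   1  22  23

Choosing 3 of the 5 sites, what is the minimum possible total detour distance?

Open {A, D, E}.
  N-α→A 1, N-β→D 1, N-γ→E 1, N-δ→D 2, N-ε→D 3  ⇒ total 8.
Compare {B, D, E}: total 9.
Compare {C, D, E}: total 9.
No size-3 selection does better; minimum is 8.

8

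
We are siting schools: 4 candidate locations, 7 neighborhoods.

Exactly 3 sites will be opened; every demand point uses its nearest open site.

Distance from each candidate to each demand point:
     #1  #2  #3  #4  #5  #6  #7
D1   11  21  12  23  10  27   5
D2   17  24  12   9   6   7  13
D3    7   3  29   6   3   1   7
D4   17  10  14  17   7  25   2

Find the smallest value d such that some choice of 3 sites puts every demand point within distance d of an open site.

12

Open {D1, D2, D3}.
  Farthest demand point is #3 at distance 12 (to D1); all others are ≤ 12.
With {D1, D2, D4} the worst case is 12.
With {D1, D3, D4} the worst case is 12.
No size-3 selection achieves below 12.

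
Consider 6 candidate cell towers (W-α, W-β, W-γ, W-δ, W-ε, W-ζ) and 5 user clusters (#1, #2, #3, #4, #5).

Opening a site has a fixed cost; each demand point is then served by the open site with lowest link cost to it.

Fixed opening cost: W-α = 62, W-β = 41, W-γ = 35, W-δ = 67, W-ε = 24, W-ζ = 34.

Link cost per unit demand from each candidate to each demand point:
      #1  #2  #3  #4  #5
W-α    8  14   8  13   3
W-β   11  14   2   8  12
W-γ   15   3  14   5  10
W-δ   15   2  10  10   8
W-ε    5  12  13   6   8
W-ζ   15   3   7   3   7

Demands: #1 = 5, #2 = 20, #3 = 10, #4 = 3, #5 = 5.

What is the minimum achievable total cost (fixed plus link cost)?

248

Open {W-β, W-ε, W-ζ}: assign each demand point to its cheapest open site.
  #1→W-ε 5×5=25, #2→W-ζ 20×3=60, #3→W-β 10×2=20, #4→W-ζ 3×3=9, #5→W-ζ 5×7=35
  link cost 149, fixed 99 → total 248.
Compare {W-β, W-ζ}: link cost 179 + fixed 75 = 254.
Compare {W-ε, W-ζ}: link cost 199 + fixed 58 = 257.
Compare {W-β, W-γ, W-ε}: link cost 160 + fixed 100 = 260.
All other subsets cost ≥ 254. Minimum total cost: 248.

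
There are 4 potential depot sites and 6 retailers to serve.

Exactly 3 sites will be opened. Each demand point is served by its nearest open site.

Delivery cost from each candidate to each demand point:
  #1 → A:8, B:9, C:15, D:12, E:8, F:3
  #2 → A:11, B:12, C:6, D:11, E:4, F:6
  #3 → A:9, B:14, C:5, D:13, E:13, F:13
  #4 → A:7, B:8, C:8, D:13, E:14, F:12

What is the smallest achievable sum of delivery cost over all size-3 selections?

39

Open {#1, #2, #4}.
  A→#4 7, B→#4 8, C→#2 6, D→#2 11, E→#2 4, F→#1 3  ⇒ total 39.
Compare {#1, #2, #3}: total 40.
Compare {#2, #3, #4}: total 41.
No size-3 selection does better; minimum is 39.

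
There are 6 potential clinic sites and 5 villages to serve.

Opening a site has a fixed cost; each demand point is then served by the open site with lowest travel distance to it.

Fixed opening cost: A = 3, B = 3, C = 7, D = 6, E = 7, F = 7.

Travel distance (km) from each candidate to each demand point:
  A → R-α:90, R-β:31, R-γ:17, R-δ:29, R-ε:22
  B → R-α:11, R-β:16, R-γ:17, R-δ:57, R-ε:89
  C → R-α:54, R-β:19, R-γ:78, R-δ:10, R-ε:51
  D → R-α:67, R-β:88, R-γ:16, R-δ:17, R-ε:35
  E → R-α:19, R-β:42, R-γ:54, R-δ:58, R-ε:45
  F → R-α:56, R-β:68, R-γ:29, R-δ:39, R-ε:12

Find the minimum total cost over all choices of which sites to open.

83

Open {B, C, F}: assign each demand point to its cheapest open site.
  R-α→B 11, R-β→B 16, R-γ→B 17, R-δ→C 10, R-ε→F 12
  travel distance 66, fixed 17 → total 83.
Compare {A, B, C, F}: travel distance 66 + fixed 20 = 86.
Compare {B, D, F}: travel distance 72 + fixed 16 = 88.
Compare {B, C, D, F}: travel distance 65 + fixed 23 = 88.
All other subsets cost ≥ 86. Minimum total cost: 83.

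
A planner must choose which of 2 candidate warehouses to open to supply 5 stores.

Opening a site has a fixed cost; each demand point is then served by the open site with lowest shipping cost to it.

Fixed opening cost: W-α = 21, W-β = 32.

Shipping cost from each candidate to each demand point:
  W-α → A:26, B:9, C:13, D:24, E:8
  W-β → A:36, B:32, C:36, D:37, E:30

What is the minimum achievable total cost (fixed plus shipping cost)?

101

Open {W-α}: assign each demand point to its cheapest open site.
  A→W-α 26, B→W-α 9, C→W-α 13, D→W-α 24, E→W-α 8
  shipping cost 80, fixed 21 → total 101.
Compare {W-α, W-β}: shipping cost 80 + fixed 53 = 133.
Compare {W-β}: shipping cost 171 + fixed 32 = 203.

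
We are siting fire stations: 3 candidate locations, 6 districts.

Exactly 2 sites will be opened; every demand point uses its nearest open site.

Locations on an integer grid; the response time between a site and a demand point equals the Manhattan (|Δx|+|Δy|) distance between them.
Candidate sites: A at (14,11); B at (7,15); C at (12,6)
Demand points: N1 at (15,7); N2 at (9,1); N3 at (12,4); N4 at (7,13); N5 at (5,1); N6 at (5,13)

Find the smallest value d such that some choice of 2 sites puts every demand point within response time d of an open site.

12

Open {A, C}.
  Farthest demand point is N5 at response time 12 (to C); all others are ≤ 12.
With {B, C} the worst case is 12.
With {A, B} the worst case is 16.
No size-2 selection achieves below 12.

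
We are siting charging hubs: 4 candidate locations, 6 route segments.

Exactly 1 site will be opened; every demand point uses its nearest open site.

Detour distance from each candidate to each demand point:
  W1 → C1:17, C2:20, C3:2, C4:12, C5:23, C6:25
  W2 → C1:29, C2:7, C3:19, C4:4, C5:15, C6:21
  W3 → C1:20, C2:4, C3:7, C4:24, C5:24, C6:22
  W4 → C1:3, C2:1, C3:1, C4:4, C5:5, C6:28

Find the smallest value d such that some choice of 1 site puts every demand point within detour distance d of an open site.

Open {W3}.
  Farthest demand point is C4 at detour distance 24 (to W3); all others are ≤ 24.
With {W1} the worst case is 25.
With {W4} the worst case is 28.
No size-1 selection achieves below 24.

24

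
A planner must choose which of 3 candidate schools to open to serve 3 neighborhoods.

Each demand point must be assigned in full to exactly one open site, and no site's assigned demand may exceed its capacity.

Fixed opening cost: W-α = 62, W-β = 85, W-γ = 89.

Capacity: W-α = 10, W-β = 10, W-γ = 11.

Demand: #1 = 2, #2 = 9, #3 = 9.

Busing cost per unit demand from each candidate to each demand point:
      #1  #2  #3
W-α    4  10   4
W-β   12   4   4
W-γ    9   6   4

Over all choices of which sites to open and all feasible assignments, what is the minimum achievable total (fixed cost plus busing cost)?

Open {W-α, W-γ}; cheapest assignment that respects the capacities:
  W-α (cap 10, load 9): #3 — cost 9×4 = 36
  W-γ (cap 11, load 11): #1, #2 — cost 2×9 + 9×6 = 72
  Shipping 108, fixed 151 → total 259.
  Any other capacity-feasible assignment to {W-α, W-γ} ships for at least 108.
Compare {W-β, W-γ}: its best feasible assignment gives total 264.
Compare {W-α, W-β, W-γ}: its best feasible assignment gives total 316.
Every other set of open sites that can feasibly serve all demand totals ≥ 264 even under its best assignment. Minimum: 259.

259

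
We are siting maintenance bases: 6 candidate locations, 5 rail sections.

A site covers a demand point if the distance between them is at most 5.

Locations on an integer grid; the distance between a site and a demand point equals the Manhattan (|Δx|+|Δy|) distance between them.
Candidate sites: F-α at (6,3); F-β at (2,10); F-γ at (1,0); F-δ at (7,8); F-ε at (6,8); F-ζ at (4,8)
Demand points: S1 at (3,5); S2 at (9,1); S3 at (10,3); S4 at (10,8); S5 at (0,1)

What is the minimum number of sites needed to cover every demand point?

3

Coverage sets (demand points within 5 of each site):
  F-α: {S1, S2, S3}
  F-β: {}
  F-γ: {S5}
  F-δ: {S4}
  F-ε: {S4}
  F-ζ: {S1}
No 2 sites suffice: every size-2 union leaves at least one demand point uncovered.
But {F-α, F-γ, F-δ} covers everything, so the minimum is 3.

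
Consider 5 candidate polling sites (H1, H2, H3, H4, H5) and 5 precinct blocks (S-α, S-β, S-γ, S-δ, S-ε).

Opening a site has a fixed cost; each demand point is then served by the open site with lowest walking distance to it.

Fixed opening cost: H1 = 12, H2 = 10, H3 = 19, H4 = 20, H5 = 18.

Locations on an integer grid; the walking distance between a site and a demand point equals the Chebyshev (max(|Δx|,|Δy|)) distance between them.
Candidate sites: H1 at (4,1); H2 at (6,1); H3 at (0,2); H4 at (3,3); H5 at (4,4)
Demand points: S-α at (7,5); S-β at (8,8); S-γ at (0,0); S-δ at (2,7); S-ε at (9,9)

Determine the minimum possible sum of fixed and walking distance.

37

Open {H5}: assign each demand point to its cheapest open site.
  S-α→H5 3, S-β→H5 4, S-γ→H5 4, S-δ→H5 3, S-ε→H5 5
  walking distance 19, fixed 18 → total 37.
Compare {H1}: walking distance 29 + fixed 12 = 41.
Compare {H2}: walking distance 31 + fixed 10 = 41.
Compare {H4}: walking distance 22 + fixed 20 = 42.
All other subsets cost ≥ 41. Minimum total cost: 37.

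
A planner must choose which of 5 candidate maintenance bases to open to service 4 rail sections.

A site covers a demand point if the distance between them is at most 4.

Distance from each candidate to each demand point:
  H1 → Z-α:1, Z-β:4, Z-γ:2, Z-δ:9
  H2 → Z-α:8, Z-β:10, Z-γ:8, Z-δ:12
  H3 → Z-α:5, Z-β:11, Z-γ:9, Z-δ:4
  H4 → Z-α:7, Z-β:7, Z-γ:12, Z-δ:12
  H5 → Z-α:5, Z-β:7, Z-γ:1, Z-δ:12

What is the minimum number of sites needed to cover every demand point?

2

Coverage sets (demand points within 4 of each site):
  H1: {Z-α, Z-β, Z-γ}
  H2: {}
  H3: {Z-δ}
  H4: {}
  H5: {Z-γ}
No single site covers all 4 demand points.
But {H1, H3} covers everything, so the minimum is 2.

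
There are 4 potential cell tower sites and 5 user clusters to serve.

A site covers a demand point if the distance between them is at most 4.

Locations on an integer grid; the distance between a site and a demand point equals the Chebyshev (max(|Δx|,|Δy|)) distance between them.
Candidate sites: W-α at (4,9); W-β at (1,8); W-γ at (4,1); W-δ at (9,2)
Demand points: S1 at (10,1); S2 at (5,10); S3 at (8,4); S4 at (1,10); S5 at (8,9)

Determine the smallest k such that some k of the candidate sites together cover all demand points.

2

Coverage sets (demand points within 4 of each site):
  W-α: {S2, S4, S5}
  W-β: {S2, S4}
  W-γ: {S3}
  W-δ: {S1, S3}
No single site covers all 5 demand points.
But {W-α, W-δ} covers everything, so the minimum is 2.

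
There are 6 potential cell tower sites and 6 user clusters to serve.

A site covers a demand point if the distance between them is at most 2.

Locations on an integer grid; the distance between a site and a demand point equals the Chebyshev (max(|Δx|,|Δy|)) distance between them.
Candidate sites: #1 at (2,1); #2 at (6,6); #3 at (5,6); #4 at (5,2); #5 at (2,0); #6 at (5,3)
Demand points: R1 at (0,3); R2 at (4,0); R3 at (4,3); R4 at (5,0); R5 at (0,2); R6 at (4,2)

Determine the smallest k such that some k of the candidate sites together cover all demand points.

Coverage sets (demand points within 2 of each site):
  #1: {R1, R2, R3, R5, R6}
  #2: {}
  #3: {}
  #4: {R2, R3, R4, R6}
  #5: {R2, R5, R6}
  #6: {R3, R6}
No single site covers all 6 demand points.
But {#1, #4} covers everything, so the minimum is 2.

2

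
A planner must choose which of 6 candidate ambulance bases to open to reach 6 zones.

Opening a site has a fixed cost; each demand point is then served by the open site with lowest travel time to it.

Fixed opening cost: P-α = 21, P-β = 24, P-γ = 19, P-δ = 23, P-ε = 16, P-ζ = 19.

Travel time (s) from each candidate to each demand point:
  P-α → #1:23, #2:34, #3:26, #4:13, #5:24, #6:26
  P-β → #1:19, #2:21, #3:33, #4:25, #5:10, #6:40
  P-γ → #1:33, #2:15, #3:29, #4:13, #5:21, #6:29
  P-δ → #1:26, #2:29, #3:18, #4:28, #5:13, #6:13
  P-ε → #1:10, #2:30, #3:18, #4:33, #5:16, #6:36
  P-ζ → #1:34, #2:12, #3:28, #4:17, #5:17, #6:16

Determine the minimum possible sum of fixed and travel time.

124

Open {P-ε, P-ζ}: assign each demand point to its cheapest open site.
  #1→P-ε 10, #2→P-ζ 12, #3→P-ε 18, #4→P-ζ 17, #5→P-ε 16, #6→P-ζ 16
  travel time 89, fixed 35 → total 124.
Compare {P-γ, P-ε}: travel time 101 + fixed 35 = 136.
Compare {P-γ, P-ε, P-ζ}: travel time 85 + fixed 54 = 139.
Compare {P-γ, P-δ}: travel time 98 + fixed 42 = 140.
All other subsets cost ≥ 136. Minimum total cost: 124.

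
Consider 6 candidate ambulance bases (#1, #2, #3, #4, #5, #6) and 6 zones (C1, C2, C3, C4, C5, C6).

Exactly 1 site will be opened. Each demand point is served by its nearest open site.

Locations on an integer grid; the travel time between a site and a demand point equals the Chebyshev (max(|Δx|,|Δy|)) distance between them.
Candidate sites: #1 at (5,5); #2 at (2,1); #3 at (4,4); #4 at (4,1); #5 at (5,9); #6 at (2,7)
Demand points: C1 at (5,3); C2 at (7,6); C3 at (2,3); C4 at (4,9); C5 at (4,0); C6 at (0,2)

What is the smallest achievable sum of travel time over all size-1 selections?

Open {#3}.
  C1→#3 1, C2→#3 3, C3→#3 2, C4→#3 5, C5→#3 4, C6→#3 4  ⇒ total 19.
Compare {#1}: total 21.
Compare {#2}: total 22.
No size-1 selection does better; minimum is 19.

19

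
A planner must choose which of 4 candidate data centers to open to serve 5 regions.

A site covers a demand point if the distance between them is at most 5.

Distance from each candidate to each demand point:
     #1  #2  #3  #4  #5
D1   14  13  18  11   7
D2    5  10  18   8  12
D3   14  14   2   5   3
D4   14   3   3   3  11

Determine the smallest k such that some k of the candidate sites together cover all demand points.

3

Coverage sets (demand points within 5 of each site):
  D1: {}
  D2: {#1}
  D3: {#3, #4, #5}
  D4: {#2, #3, #4}
No 2 sites suffice: every size-2 union leaves at least one demand point uncovered.
But {D2, D3, D4} covers everything, so the minimum is 3.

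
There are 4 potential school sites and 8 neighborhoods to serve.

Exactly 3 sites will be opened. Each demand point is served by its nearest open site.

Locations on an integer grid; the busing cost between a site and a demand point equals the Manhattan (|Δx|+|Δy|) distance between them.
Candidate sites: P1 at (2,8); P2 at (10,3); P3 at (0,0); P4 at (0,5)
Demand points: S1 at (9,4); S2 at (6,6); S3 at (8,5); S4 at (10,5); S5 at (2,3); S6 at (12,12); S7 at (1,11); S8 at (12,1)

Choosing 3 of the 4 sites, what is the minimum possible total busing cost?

37

Open {P1, P2, P4}.
  S1→P2 2, S2→P1 6, S3→P2 4, S4→P2 2, S5→P4 4, S6→P2 11, S7→P1 4, S8→P2 4  ⇒ total 37.
Compare {P1, P2, P3}: total 38.
Compare {P2, P3, P4}: total 41.
No size-3 selection does better; minimum is 37.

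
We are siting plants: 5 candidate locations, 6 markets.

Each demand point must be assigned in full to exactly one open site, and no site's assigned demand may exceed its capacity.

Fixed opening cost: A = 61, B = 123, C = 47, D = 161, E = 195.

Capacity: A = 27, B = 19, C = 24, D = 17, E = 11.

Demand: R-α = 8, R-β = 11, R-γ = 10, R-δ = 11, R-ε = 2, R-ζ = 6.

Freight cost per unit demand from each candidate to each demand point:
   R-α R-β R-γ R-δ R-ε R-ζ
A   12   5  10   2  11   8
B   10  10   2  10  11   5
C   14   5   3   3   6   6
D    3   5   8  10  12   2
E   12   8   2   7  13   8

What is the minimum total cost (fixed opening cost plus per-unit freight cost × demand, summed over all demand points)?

371

Open {A, C}; cheapest assignment that respects the capacities:
  A (cap 27, load 25): R-α, R-δ, R-ζ — cost 8×12 + 11×2 + 6×8 = 166
  C (cap 24, load 23): R-β, R-γ, R-ε — cost 11×5 + 10×3 + 2×6 = 97
  Shipping 263, fixed 108 → total 371.
  Any other capacity-feasible assignment to {A, C} ships for at least 263.
Compare {A, C, D}: its best feasible assignment gives total 424.
Compare {A, B, C}: its best feasible assignment gives total 456.
Every other set of open sites that can feasibly serve all demand totals ≥ 424 even under its best assignment. Minimum: 371.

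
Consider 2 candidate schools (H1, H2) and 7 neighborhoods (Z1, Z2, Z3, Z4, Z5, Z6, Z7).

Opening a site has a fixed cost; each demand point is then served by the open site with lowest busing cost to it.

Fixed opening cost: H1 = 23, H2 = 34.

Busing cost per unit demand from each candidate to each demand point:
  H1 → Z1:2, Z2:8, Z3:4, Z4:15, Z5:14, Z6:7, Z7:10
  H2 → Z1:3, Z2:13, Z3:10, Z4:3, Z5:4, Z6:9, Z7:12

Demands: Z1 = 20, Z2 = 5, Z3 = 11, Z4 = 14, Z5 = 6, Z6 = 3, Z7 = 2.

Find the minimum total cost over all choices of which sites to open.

288

Open {H1, H2}: assign each demand point to its cheapest open site.
  Z1→H1 20×2=40, Z2→H1 5×8=40, Z3→H1 11×4=44, Z4→H2 14×3=42, Z5→H2 6×4=24, Z6→H1 3×7=21, Z7→H1 2×10=20
  busing cost 231, fixed 57 → total 288.
Compare {H2}: busing cost 352 + fixed 34 = 386.
Compare {H1}: busing cost 459 + fixed 23 = 482.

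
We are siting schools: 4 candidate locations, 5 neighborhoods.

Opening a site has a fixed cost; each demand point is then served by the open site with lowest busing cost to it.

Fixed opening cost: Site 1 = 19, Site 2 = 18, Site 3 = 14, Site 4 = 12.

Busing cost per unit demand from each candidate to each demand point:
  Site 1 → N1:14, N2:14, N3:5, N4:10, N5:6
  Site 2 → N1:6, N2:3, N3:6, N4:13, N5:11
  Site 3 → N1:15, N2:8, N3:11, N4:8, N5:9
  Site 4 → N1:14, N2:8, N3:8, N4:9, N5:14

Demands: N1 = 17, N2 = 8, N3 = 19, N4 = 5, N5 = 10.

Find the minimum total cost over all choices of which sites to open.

368

Open {Site 1, Site 2}: assign each demand point to its cheapest open site.
  N1→Site 2 17×6=102, N2→Site 2 8×3=24, N3→Site 1 19×5=95, N4→Site 1 5×10=50, N5→Site 1 10×6=60
  busing cost 331, fixed 37 → total 368.
Compare {Site 1, Site 2, Site 3}: busing cost 321 + fixed 51 = 372.
Compare {Site 1, Site 2, Site 4}: busing cost 326 + fixed 49 = 375.
Compare {Site 1, Site 2, Site 3, Site 4}: busing cost 321 + fixed 63 = 384.
All other subsets cost ≥ 372. Minimum total cost: 368.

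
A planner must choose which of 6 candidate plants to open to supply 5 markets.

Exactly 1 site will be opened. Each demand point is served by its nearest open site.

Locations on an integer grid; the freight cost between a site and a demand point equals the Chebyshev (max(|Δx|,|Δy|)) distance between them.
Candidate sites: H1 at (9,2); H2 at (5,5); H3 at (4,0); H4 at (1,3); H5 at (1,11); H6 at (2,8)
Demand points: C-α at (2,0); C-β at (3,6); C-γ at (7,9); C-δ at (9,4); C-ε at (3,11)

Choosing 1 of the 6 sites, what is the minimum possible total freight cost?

21

Open {H2}.
  C-α→H2 5, C-β→H2 2, C-γ→H2 4, C-δ→H2 4, C-ε→H2 6  ⇒ total 21.
Compare {H6}: total 25.
Compare {H4}: total 28.
No size-1 selection does better; minimum is 21.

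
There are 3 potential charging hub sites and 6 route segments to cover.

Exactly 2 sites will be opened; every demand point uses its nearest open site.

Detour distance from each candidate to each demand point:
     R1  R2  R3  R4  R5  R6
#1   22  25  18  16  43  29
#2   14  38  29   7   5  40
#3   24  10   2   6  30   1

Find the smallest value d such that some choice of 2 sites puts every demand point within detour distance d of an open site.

14

Open {#2, #3}.
  Farthest demand point is R1 at detour distance 14 (to #2); all others are ≤ 14.
With {#1, #2} the worst case is 29.
With {#1, #3} the worst case is 30.
No size-2 selection achieves below 14.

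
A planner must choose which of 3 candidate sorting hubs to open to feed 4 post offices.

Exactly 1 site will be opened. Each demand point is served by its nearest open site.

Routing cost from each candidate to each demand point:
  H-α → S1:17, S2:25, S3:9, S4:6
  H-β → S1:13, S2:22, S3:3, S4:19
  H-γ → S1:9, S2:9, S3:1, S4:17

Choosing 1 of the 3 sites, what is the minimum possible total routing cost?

Open {H-γ}.
  S1→H-γ 9, S2→H-γ 9, S3→H-γ 1, S4→H-γ 17  ⇒ total 36.
Compare {H-α}: total 57.
Compare {H-β}: total 57.

36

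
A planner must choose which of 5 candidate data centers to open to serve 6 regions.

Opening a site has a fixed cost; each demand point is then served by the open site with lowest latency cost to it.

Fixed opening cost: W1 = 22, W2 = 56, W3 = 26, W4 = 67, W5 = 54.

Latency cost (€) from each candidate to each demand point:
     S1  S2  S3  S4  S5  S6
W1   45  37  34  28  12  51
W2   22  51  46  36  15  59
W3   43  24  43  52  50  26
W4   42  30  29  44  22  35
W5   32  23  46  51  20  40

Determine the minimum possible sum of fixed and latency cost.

Open {W1, W3}: assign each demand point to its cheapest open site.
  S1→W3 43, S2→W3 24, S3→W1 34, S4→W1 28, S5→W1 12, S6→W3 26
  latency cost 167, fixed 48 → total 215.
Compare {W1}: latency cost 207 + fixed 22 = 229.
Compare {W1, W5}: latency cost 169 + fixed 76 = 245.
Compare {W2, W3}: latency cost 166 + fixed 82 = 248.
All other subsets cost ≥ 229. Minimum total cost: 215.

215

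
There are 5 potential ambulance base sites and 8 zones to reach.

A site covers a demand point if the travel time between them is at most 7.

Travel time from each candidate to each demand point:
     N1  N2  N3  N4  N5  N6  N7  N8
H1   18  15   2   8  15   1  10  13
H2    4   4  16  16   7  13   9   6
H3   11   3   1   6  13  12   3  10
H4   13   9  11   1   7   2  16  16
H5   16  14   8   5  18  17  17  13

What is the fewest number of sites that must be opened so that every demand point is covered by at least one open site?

3

Coverage sets (demand points within 7 of each site):
  H1: {N3, N6}
  H2: {N1, N2, N5, N8}
  H3: {N2, N3, N4, N7}
  H4: {N4, N5, N6}
  H5: {N4}
No 2 sites suffice: every size-2 union leaves at least one demand point uncovered.
But {H1, H2, H3} covers everything, so the minimum is 3.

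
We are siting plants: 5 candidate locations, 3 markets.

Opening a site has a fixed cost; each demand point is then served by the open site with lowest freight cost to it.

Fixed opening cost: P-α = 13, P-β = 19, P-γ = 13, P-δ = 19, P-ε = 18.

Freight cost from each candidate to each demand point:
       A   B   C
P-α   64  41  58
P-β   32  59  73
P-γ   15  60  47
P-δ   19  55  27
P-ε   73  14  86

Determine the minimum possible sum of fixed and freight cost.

Open {P-δ, P-ε}: assign each demand point to its cheapest open site.
  A→P-δ 19, B→P-ε 14, C→P-δ 27
  freight cost 60, fixed 37 → total 97.
Compare {P-γ, P-δ, P-ε}: freight cost 56 + fixed 50 = 106.
Compare {P-γ, P-ε}: freight cost 76 + fixed 31 = 107.
Compare {P-α, P-δ, P-ε}: freight cost 60 + fixed 50 = 110.
All other subsets cost ≥ 106. Minimum total cost: 97.

97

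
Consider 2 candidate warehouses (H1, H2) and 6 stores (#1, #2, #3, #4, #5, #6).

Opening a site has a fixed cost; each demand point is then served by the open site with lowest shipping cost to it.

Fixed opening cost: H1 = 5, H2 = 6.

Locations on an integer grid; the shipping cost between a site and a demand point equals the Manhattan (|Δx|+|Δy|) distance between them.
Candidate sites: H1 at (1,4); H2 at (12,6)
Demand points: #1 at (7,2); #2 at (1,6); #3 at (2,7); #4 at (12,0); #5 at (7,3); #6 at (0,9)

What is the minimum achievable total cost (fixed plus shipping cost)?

Open {H1, H2}: assign each demand point to its cheapest open site.
  #1→H1 8, #2→H1 2, #3→H1 4, #4→H2 6, #5→H1 7, #6→H1 6
  shipping cost 33, fixed 11 → total 44.
Compare {H1}: shipping cost 42 + fixed 5 = 47.
Compare {H2}: shipping cost 60 + fixed 6 = 66.

44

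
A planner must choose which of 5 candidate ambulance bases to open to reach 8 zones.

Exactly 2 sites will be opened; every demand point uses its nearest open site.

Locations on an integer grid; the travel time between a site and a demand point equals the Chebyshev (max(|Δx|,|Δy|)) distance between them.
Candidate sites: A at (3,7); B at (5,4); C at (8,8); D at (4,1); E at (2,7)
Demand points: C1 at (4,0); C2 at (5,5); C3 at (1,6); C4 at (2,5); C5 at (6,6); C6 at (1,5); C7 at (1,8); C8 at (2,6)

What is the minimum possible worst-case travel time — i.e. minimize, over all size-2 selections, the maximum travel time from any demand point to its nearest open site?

Open {A, D}.
  Farthest demand point is C5 at travel time 3 (to A); all others are ≤ 3.
With {A, B} the worst case is 4.
With {B, C} the worst case is 4.
No size-2 selection achieves below 3.

3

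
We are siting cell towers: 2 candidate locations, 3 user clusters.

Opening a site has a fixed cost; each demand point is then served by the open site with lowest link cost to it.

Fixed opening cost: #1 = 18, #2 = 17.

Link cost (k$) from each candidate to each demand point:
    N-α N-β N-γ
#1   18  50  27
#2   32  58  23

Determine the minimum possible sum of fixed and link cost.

113

Open {#1}: assign each demand point to its cheapest open site.
  N-α→#1 18, N-β→#1 50, N-γ→#1 27
  link cost 95, fixed 18 → total 113.
Compare {#1, #2}: link cost 91 + fixed 35 = 126.
Compare {#2}: link cost 113 + fixed 17 = 130.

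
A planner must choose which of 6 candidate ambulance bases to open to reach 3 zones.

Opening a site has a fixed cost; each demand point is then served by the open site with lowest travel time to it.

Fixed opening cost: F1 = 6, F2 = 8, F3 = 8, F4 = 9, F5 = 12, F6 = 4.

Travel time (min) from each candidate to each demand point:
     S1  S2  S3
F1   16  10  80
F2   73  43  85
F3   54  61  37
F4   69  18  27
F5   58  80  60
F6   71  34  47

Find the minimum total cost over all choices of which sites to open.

Open {F1, F4}: assign each demand point to its cheapest open site.
  S1→F1 16, S2→F1 10, S3→F4 27
  travel time 53, fixed 15 → total 68.
Compare {F1, F4, F6}: travel time 53 + fixed 19 = 72.
Compare {F1, F2, F4}: travel time 53 + fixed 23 = 76.
Compare {F1, F3, F4}: travel time 53 + fixed 23 = 76.
All other subsets cost ≥ 72. Minimum total cost: 68.

68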